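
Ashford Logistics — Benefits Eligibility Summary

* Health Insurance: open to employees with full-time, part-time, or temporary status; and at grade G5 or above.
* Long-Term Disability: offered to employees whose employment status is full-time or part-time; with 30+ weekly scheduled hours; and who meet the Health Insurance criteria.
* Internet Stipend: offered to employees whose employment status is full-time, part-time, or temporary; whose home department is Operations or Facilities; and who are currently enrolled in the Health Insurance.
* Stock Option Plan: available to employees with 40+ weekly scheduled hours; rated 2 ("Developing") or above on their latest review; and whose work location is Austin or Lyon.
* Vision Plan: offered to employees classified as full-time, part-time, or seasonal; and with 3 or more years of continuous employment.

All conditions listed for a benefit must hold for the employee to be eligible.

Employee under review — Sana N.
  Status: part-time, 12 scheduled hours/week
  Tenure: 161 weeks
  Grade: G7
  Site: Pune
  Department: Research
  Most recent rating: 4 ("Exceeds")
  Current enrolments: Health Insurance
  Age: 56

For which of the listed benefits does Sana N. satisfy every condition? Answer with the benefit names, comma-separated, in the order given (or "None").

Health Insurance, Vision Plan

Health Insurance — status part-time ✓; grade G7 ≥ G5 ✓ → eligible.
Long-Term Disability — status part-time ✓; 12 hrs/wk < 30 ✗ → not eligible.
Internet Stipend — status part-time ✓; dept Research ✗ → not eligible.
Stock Option Plan — 12 hrs/wk < 40 ✗ → not eligible.
Vision Plan — status part-time ✓; service 161 weeks ≥ 3 years (≈1095 days) ✓ → eligible.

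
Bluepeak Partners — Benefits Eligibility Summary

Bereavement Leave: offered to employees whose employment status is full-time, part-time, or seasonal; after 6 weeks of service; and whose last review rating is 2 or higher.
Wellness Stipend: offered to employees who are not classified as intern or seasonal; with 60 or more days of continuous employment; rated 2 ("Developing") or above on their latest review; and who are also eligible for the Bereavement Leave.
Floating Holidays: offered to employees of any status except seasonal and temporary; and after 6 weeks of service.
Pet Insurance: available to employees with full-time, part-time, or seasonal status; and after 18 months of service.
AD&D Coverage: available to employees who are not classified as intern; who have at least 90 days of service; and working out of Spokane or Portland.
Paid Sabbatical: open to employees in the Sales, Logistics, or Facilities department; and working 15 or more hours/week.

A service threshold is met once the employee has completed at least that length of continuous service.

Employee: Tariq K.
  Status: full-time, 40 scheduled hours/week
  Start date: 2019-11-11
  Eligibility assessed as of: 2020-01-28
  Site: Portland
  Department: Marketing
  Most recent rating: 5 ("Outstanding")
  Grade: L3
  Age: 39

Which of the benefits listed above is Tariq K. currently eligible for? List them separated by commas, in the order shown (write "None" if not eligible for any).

Service from 2019-11-11 to 2020-01-28: 78 days.
Bereavement Leave — status full-time ✓; service 78 days ≥ 6 weeks (≈42 days) ✓; rating 5 ≥ 2 ✓ → eligible.
Wellness Stipend — status full-time ✓ (not excluded); service 78 days ≥ 60 days ✓; rating 5 ≥ 2 ✓; eligible for Bereavement Leave ✓ → eligible.
Floating Holidays — status full-time ✓ (not excluded); service 78 days ≥ 6 weeks (≈42 days) ✓ → eligible.
Pet Insurance — status full-time ✓; service 78 days < 18 months (≈540 days) ✗ → not eligible.
AD&D Coverage — status full-time ✓ (not excluded); service 78 days < 90 days ✗ → not eligible.
Paid Sabbatical — dept Marketing ✗ → not eligible.

Bereavement Leave, Wellness Stipend, Floating Holidays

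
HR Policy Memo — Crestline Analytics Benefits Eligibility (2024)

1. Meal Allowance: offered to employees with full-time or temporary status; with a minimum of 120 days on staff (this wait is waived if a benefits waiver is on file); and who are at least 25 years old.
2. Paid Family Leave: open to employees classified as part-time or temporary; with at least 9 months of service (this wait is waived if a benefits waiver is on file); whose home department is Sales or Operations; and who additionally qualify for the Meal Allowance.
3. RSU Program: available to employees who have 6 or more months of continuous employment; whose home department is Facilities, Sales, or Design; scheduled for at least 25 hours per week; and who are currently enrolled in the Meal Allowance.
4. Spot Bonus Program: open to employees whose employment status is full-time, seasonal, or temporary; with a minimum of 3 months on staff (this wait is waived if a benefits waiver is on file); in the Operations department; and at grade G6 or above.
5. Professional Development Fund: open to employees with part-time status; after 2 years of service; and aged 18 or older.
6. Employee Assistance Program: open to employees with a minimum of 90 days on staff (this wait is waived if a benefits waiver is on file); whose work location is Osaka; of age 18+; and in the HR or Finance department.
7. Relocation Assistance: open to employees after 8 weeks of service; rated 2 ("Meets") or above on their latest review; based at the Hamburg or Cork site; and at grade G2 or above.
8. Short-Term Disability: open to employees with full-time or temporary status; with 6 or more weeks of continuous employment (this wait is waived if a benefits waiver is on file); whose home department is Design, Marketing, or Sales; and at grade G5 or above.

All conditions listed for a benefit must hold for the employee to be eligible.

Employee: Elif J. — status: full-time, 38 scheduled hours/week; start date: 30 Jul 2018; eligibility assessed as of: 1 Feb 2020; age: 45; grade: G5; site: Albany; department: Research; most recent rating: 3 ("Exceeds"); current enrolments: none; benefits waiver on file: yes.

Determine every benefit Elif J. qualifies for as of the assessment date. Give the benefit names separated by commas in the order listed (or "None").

Service from 30 Jul 2018 to 1 Feb 2020: 551 days.
Meal Allowance — status full-time ✓; benefits waiver on file ✓; age 45 ≥ 25 ✓ → eligible.
Paid Family Leave — status full-time ✗ (requires part-time or temporary) → not eligible.
RSU Program — service 551 days ≥ 6 months (≈180 days) ✓; dept Research ✗ → not eligible.
Spot Bonus Program — status full-time ✓; benefits waiver on file ✓; dept Research ✗ → not eligible.
Professional Development Fund — status full-time ✗ (requires part-time) → not eligible.
Employee Assistance Program — benefits waiver on file ✓; site Albany ✗ (not Osaka) → not eligible.
Relocation Assistance — service 551 days ≥ 8 weeks (≈56 days) ✓; rating 3 ≥ 2 ✓; site Albany ✗ (not Hamburg or Cork) → not eligible.
Short-Term Disability — status full-time ✓; benefits waiver on file ✓; dept Research ✗ → not eligible.

Meal Allowance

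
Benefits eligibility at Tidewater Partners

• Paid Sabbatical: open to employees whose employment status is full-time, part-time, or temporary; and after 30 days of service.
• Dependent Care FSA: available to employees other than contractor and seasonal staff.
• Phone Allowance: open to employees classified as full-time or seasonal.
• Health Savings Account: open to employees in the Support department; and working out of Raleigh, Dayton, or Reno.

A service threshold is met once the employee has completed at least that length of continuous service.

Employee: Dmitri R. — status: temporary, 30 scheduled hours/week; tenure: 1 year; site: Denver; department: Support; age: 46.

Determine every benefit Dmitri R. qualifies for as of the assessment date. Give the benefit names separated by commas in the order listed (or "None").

Paid Sabbatical — status temporary ✓; service 1 year ≥ 30 days ✓ → eligible.
Dependent Care FSA — status temporary ✓ (not excluded) → eligible.
Phone Allowance — status temporary ✗ (requires full-time or seasonal) → not eligible.
Health Savings Account — dept Support ✓; site Denver ✗ (not Raleigh, Dayton, or Reno) → not eligible.

Paid Sabbatical, Dependent Care FSA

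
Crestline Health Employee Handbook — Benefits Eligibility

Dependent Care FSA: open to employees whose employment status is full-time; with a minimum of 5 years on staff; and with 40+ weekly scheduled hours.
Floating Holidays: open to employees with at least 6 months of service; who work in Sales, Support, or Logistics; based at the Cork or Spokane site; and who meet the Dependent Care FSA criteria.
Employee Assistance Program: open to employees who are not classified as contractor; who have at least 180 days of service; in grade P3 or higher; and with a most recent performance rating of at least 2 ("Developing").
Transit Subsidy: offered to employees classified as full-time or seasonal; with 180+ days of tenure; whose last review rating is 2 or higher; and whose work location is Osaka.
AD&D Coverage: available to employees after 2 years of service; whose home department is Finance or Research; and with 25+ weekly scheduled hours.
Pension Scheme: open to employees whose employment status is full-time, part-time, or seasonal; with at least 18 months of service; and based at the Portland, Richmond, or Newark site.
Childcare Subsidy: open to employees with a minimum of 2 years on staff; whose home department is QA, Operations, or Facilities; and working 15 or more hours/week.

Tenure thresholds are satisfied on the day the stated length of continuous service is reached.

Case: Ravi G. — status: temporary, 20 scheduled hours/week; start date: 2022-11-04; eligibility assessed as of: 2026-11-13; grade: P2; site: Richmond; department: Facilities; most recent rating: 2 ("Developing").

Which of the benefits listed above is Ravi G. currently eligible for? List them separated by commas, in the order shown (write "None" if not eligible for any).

Childcare Subsidy

Service from 2022-11-04 to 2026-11-13: 1470 days.
Dependent Care FSA — status temporary ✗ (requires full-time) → not eligible.
Floating Holidays — service 1470 days ≥ 6 months (≈180 days) ✓; dept Facilities ✗ → not eligible.
Employee Assistance Program — status temporary ✓ (not excluded); service 1470 days ≥ 180 days ✓; grade P2 < P3 ✗ → not eligible.
Transit Subsidy — status temporary ✗ (requires full-time or seasonal) → not eligible.
AD&D Coverage — service 1470 days ≥ 2 years (≈730 days) ✓; dept Facilities ✗ → not eligible.
Pension Scheme — status temporary ✗ (requires full-time, part-time, or seasonal) → not eligible.
Childcare Subsidy — service 1470 days ≥ 2 years (≈730 days) ✓; dept Facilities ✓; 20 hrs/wk ≥ 15 ✓ → eligible.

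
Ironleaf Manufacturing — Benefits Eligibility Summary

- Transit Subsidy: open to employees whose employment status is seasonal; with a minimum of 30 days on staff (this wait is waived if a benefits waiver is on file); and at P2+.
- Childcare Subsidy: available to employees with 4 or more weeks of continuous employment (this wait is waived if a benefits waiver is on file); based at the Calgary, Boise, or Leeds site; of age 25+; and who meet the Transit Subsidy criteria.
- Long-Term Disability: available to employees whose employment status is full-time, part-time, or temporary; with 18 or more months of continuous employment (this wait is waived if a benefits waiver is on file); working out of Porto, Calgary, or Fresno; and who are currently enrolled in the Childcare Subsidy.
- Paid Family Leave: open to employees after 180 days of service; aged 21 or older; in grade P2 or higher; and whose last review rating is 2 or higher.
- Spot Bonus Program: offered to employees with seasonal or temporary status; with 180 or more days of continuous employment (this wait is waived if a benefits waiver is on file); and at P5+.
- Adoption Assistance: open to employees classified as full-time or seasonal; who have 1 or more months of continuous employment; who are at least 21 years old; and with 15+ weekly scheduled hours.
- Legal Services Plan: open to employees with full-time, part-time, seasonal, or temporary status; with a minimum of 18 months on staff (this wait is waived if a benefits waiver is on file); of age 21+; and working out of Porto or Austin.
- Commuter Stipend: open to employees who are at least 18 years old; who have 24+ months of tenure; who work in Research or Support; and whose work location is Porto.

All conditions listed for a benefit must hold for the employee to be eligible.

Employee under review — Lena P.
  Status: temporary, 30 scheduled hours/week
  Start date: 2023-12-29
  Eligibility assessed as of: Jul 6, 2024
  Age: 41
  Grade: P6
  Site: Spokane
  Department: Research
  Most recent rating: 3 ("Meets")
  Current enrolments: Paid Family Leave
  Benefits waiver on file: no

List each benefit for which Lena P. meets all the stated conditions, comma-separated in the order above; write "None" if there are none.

Paid Family Leave, Spot Bonus Program

Service from 2023-12-29 to Jul 6, 2024: 190 days.
Transit Subsidy — status temporary ✗ (requires seasonal) → not eligible.
Childcare Subsidy — no waiver, service 190 days ≥ 4 weeks (≈28 days) ✓; site Spokane ✗ (not Calgary, Boise, or Leeds) → not eligible.
Long-Term Disability — status temporary ✓; no waiver, service 190 days < 18 months (≈540 days) ✗ → not eligible.
Paid Family Leave — service 190 days ≥ 180 days ✓; age 41 ≥ 21 ✓; grade P6 ≥ P2 ✓; rating 3 ≥ 2 ✓ → eligible.
Spot Bonus Program — status temporary ✓; no waiver, service 190 days ≥ 180 days ✓; grade P6 ≥ P5 ✓ → eligible.
Adoption Assistance — status temporary ✗ (requires full-time or seasonal) → not eligible.
Legal Services Plan — status temporary ✓; no waiver, service 190 days < 18 months (≈540 days) ✗ → not eligible.
Commuter Stipend — age 41 ≥ 18 ✓; service 190 days < 24 months (≈720 days) ✗ → not eligible.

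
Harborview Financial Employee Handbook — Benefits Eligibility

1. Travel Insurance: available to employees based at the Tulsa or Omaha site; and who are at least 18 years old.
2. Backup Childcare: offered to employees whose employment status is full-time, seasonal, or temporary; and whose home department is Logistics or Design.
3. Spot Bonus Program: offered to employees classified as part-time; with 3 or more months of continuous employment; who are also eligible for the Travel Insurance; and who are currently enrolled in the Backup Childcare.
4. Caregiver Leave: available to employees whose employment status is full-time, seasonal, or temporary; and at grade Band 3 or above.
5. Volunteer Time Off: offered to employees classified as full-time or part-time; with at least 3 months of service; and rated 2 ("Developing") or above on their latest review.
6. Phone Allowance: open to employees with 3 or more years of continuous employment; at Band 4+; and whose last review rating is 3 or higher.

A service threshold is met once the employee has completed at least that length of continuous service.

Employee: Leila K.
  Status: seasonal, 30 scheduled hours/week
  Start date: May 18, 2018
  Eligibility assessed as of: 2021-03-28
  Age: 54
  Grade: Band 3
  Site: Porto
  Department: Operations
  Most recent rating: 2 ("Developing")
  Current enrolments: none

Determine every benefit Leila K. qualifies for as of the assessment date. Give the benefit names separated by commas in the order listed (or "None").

Caregiver Leave

Service from May 18, 2018 to 2021-03-28: 1045 days.
Travel Insurance — site Porto ✗ (not Tulsa or Omaha) → not eligible.
Backup Childcare — status seasonal ✓; dept Operations ✗ → not eligible.
Spot Bonus Program — status seasonal ✗ (requires part-time) → not eligible.
Caregiver Leave — status seasonal ✓; grade Band 3 ≥ Band 3 ✓ → eligible.
Volunteer Time Off — status seasonal ✗ (requires full-time or part-time) → not eligible.
Phone Allowance — service 1045 days < 3 years (≈1095 days) ✗ → not eligible.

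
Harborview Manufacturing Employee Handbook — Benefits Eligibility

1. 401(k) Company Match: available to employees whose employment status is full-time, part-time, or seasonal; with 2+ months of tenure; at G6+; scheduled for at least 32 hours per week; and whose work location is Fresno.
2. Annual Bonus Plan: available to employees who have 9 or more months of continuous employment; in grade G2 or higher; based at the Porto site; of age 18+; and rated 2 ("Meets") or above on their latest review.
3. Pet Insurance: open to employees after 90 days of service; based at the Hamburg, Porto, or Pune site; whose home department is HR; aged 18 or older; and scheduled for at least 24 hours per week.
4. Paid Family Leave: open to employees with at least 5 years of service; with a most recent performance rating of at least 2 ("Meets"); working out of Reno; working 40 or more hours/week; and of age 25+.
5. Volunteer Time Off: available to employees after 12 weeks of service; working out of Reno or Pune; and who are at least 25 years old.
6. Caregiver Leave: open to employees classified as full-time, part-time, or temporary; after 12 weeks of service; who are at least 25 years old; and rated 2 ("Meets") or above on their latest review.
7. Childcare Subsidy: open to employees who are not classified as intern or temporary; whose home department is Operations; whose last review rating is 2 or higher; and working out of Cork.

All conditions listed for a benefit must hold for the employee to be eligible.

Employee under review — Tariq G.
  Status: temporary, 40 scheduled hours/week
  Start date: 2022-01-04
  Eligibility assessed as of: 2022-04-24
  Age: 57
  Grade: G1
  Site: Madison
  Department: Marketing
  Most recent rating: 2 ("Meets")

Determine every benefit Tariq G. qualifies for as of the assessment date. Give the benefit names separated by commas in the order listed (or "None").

Caregiver Leave

Service from 2022-01-04 to 2022-04-24: 110 days.
401(k) Company Match — status temporary ✗ (requires full-time, part-time, or seasonal) → not eligible.
Annual Bonus Plan — service 110 days < 9 months (≈270 days) ✗ → not eligible.
Pet Insurance — service 110 days ≥ 90 days ✓; site Madison ✗ (not Hamburg, Porto, or Pune) → not eligible.
Paid Family Leave — service 110 days < 5 years (≈1825 days) ✗ → not eligible.
Volunteer Time Off — service 110 days ≥ 12 weeks (≈84 days) ✓; site Madison ✗ (not Reno or Pune) → not eligible.
Caregiver Leave — status temporary ✓; service 110 days ≥ 12 weeks (≈84 days) ✓; age 57 ≥ 25 ✓; rating 2 ≥ 2 ✓ → eligible.
Childcare Subsidy — status temporary ✗ (excluded) → not eligible.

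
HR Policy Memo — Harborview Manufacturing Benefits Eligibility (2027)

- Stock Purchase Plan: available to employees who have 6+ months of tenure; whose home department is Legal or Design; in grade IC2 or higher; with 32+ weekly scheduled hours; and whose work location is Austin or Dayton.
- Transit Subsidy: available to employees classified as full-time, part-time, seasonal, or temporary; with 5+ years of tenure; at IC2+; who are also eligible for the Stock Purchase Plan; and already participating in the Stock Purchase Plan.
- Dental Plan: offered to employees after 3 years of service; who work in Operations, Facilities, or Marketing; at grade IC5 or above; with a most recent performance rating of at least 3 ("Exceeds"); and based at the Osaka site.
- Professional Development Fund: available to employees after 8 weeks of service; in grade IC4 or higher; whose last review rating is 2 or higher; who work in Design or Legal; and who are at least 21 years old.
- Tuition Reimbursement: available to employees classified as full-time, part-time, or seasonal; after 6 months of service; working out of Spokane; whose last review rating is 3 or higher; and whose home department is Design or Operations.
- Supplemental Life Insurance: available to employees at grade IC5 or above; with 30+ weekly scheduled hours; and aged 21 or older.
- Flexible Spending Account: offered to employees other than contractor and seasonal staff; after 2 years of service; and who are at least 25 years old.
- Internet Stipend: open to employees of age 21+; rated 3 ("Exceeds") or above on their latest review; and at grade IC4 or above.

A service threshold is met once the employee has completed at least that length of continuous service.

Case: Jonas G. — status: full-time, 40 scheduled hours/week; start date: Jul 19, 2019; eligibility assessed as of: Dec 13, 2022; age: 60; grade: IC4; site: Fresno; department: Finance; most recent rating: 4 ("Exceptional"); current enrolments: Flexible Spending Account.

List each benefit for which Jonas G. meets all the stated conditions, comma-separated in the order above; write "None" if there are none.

Flexible Spending Account, Internet Stipend

Service from Jul 19, 2019 to Dec 13, 2022: 1243 days.
Stock Purchase Plan — service 1243 days ≥ 6 months (≈180 days) ✓; dept Finance ✗ → not eligible.
Transit Subsidy — status full-time ✓; service 1243 days < 5 years (≈1825 days) ✗ → not eligible.
Dental Plan — service 1243 days ≥ 3 years (≈1095 days) ✓; dept Finance ✗ → not eligible.
Professional Development Fund — service 1243 days ≥ 8 weeks (≈56 days) ✓; grade IC4 ≥ IC4 ✓; rating 4 ≥ 2 ✓; dept Finance ✗ → not eligible.
Tuition Reimbursement — status full-time ✓; service 1243 days ≥ 6 months (≈180 days) ✓; site Fresno ✗ (not Spokane) → not eligible.
Supplemental Life Insurance — grade IC4 < IC5 ✗ → not eligible.
Flexible Spending Account — status full-time ✓ (not excluded); service 1243 days ≥ 2 years (≈730 days) ✓; age 60 ≥ 25 ✓ → eligible.
Internet Stipend — age 60 ≥ 21 ✓; rating 4 ≥ 3 ✓; grade IC4 ≥ IC4 ✓ → eligible.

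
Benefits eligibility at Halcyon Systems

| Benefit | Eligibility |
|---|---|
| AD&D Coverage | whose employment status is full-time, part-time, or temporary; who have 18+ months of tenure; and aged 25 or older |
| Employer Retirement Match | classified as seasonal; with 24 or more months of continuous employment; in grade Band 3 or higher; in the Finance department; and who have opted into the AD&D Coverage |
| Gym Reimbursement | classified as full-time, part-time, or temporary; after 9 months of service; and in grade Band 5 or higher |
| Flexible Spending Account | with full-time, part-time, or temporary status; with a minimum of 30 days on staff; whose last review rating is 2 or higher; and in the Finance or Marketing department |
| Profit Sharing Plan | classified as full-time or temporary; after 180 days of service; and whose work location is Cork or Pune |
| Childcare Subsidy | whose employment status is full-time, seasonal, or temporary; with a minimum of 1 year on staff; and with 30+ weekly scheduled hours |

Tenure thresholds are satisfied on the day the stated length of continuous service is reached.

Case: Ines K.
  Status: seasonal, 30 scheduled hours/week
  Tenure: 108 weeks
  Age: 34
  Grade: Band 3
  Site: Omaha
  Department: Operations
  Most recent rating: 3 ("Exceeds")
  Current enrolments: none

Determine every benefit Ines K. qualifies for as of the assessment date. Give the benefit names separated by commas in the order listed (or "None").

AD&D Coverage — status seasonal ✗ (requires full-time, part-time, or temporary) → not eligible.
Employer Retirement Match — status seasonal ✓; service 108 weeks ≥ 24 months (≈720 days) ✓; grade Band 3 ≥ Band 3 ✓; dept Operations ✗ → not eligible.
Gym Reimbursement — status seasonal ✗ (requires full-time, part-time, or temporary) → not eligible.
Flexible Spending Account — status seasonal ✗ (requires full-time, part-time, or temporary) → not eligible.
Profit Sharing Plan — status seasonal ✗ (requires full-time or temporary) → not eligible.
Childcare Subsidy — status seasonal ✓; service 108 weeks ≥ 1 year (≈365 days) ✓; 30 hrs/wk ≥ 30 ✓ → eligible.

Childcare Subsidy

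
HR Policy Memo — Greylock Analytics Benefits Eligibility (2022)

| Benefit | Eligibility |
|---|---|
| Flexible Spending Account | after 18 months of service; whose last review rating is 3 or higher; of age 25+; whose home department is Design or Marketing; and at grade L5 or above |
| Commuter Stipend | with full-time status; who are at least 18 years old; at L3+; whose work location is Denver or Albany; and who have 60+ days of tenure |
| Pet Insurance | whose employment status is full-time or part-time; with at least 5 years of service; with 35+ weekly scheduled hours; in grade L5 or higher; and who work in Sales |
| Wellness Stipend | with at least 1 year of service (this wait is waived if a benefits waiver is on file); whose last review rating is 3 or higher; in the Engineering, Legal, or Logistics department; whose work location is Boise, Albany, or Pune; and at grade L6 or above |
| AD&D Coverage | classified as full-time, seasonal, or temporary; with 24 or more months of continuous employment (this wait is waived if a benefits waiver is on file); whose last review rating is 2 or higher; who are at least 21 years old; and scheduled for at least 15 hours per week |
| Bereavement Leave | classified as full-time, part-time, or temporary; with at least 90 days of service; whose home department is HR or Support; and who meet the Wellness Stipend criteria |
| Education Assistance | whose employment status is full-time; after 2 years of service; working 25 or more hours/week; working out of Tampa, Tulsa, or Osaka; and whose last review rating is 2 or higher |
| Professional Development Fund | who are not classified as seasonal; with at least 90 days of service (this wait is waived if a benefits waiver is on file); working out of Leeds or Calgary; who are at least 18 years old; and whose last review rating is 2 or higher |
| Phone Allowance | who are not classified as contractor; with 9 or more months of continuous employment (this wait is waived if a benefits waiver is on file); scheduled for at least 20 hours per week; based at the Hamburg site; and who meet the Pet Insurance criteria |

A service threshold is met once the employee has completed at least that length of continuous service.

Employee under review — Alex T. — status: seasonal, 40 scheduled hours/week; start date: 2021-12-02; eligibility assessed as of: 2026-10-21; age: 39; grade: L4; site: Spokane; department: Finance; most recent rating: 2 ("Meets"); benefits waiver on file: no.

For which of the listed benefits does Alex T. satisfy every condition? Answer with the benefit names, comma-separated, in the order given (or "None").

AD&D Coverage

Service from 2021-12-02 to 2026-10-21: 1784 days.
Flexible Spending Account — service 1784 days ≥ 18 months (≈540 days) ✓; rating 2 < 3 ✗ → not eligible.
Commuter Stipend — status seasonal ✗ (requires full-time) → not eligible.
Pet Insurance — status seasonal ✗ (requires full-time or part-time) → not eligible.
Wellness Stipend — no waiver, service 1784 days ≥ 1 year (≈365 days) ✓; rating 2 < 3 ✗ → not eligible.
AD&D Coverage — status seasonal ✓; no waiver, service 1784 days ≥ 24 months (≈720 days) ✓; rating 2 ≥ 2 ✓; age 39 ≥ 21 ✓; 40 hrs/wk ≥ 15 ✓ → eligible.
Bereavement Leave — status seasonal ✗ (requires full-time, part-time, or temporary) → not eligible.
Education Assistance — status seasonal ✗ (requires full-time) → not eligible.
Professional Development Fund — status seasonal ✗ (excluded) → not eligible.
Phone Allowance — status seasonal ✓ (not excluded); no waiver, service 1784 days ≥ 9 months (≈270 days) ✓; 40 hrs/wk ≥ 20 ✓; site Spokane ✗ (not Hamburg) → not eligible.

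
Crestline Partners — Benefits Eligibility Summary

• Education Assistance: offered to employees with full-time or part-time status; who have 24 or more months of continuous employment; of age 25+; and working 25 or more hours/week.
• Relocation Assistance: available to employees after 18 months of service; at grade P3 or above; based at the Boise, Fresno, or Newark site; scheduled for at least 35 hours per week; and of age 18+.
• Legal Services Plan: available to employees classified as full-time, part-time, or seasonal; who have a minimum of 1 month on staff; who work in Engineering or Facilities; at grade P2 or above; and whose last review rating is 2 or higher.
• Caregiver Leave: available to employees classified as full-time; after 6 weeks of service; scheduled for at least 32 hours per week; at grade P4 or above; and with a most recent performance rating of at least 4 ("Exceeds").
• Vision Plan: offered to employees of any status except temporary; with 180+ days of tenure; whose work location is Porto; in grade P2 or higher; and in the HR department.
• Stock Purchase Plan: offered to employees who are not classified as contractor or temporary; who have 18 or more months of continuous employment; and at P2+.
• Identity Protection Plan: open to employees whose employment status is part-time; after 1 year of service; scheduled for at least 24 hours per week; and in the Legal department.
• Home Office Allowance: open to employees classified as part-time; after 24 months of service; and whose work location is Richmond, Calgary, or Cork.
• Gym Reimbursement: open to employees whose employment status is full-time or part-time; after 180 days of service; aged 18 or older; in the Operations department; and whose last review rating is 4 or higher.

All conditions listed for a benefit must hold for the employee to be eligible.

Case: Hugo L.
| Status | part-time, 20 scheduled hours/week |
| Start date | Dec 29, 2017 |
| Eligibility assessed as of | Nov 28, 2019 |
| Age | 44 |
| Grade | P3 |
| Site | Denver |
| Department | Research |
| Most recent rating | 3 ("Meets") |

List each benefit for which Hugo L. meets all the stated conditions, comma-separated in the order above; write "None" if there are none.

Stock Purchase Plan

Service from Dec 29, 2017 to Nov 28, 2019: 699 days.
Education Assistance — status part-time ✓; service 699 days < 24 months (≈720 days) ✗ → not eligible.
Relocation Assistance — service 699 days ≥ 18 months (≈540 days) ✓; grade P3 ≥ P3 ✓; site Denver ✗ (not Boise, Fresno, or Newark) → not eligible.
Legal Services Plan — status part-time ✓; service 699 days ≥ 1 month (≈30 days) ✓; dept Research ✗ → not eligible.
Caregiver Leave — status part-time ✗ (requires full-time) → not eligible.
Vision Plan — status part-time ✓ (not excluded); service 699 days ≥ 180 days ✓; site Denver ✗ (not Porto) → not eligible.
Stock Purchase Plan — status part-time ✓ (not excluded); service 699 days ≥ 18 months (≈540 days) ✓; grade P3 ≥ P2 ✓ → eligible.
Identity Protection Plan — status part-time ✓; service 699 days ≥ 1 year (≈365 days) ✓; 20 hrs/wk < 24 ✗ → not eligible.
Home Office Allowance — status part-time ✓; service 699 days < 24 months (≈720 days) ✗ → not eligible.
Gym Reimbursement — status part-time ✓; service 699 days ≥ 180 days ✓; age 44 ≥ 18 ✓; dept Research ✗ → not eligible.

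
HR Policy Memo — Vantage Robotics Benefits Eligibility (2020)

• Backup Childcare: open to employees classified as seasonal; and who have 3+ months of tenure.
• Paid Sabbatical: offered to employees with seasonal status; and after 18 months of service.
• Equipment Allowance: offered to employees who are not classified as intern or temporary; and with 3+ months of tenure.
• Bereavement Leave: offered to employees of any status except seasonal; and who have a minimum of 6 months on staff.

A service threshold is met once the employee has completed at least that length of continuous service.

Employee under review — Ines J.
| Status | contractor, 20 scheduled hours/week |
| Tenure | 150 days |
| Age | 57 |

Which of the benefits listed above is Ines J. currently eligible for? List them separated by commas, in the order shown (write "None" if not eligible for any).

Backup Childcare — status contractor ✗ (requires seasonal) → not eligible.
Paid Sabbatical — status contractor ✗ (requires seasonal) → not eligible.
Equipment Allowance — status contractor ✓ (not excluded); service 150 days ≥ 3 months (≈90 days) ✓ → eligible.
Bereavement Leave — status contractor ✓ (not excluded); service 150 days < 6 months (≈180 days) ✗ → not eligible.

Equipment Allowance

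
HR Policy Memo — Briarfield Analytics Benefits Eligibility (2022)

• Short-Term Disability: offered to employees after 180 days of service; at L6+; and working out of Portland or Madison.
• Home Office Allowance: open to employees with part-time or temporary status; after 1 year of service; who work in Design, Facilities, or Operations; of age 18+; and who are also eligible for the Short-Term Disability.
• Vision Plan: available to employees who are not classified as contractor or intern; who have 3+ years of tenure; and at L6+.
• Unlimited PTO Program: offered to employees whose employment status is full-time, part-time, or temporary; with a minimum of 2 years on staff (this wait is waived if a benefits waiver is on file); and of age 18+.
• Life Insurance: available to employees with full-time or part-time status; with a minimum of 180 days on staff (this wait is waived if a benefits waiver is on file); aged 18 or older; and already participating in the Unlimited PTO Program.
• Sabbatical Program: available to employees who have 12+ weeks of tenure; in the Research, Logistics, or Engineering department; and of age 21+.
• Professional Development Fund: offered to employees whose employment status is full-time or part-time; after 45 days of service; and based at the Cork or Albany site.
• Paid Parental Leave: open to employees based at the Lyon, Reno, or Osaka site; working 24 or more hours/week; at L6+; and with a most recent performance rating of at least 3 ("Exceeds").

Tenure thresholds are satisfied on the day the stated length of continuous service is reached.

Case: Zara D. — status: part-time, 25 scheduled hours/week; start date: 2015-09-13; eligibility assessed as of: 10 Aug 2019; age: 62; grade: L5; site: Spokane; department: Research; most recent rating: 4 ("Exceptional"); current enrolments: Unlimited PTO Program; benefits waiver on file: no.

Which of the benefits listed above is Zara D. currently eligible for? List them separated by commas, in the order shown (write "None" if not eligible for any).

Unlimited PTO Program, Life Insurance, Sabbatical Program

Service from 2015-09-13 to 10 Aug 2019: 1427 days.
Short-Term Disability — service 1427 days ≥ 180 days ✓; grade L5 < L6 ✗ → not eligible.
Home Office Allowance — status part-time ✓; service 1427 days ≥ 1 year (≈365 days) ✓; dept Research ✗ → not eligible.
Vision Plan — status part-time ✓ (not excluded); service 1427 days ≥ 3 years (≈1095 days) ✓; grade L5 < L6 ✗ → not eligible.
Unlimited PTO Program — status part-time ✓; no waiver, service 1427 days ≥ 2 years (≈730 days) ✓; age 62 ≥ 18 ✓ → eligible.
Life Insurance — status part-time ✓; no waiver, service 1427 days ≥ 180 days ✓; age 62 ≥ 18 ✓; enrolled in Unlimited PTO Program ✓ → eligible.
Sabbatical Program — service 1427 days ≥ 12 weeks (≈84 days) ✓; dept Research ✓; age 62 ≥ 21 ✓ → eligible.
Professional Development Fund — status part-time ✓; service 1427 days ≥ 45 days ✓; site Spokane ✗ (not Cork or Albany) → not eligible.
Paid Parental Leave — site Spokane ✗ (not Lyon, Reno, or Osaka) → not eligible.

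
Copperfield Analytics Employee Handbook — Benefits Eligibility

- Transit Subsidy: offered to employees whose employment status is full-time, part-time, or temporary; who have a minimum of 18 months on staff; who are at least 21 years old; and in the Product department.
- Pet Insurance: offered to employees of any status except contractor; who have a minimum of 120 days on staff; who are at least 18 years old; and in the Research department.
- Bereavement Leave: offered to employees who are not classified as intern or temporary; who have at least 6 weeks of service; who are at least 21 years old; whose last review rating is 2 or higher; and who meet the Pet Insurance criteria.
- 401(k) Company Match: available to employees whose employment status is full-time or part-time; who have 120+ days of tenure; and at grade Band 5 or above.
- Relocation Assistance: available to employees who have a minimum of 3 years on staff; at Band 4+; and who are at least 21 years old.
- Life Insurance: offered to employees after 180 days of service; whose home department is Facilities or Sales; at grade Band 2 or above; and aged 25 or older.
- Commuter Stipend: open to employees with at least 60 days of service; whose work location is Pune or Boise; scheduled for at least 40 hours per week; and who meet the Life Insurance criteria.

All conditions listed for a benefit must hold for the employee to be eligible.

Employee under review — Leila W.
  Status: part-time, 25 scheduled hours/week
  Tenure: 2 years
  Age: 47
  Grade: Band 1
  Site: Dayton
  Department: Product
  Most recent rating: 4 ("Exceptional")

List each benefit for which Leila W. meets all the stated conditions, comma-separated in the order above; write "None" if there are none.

Transit Subsidy — status part-time ✓; service 2 years ≥ 18 months (≈540 days) ✓; age 47 ≥ 21 ✓; dept Product ✓ → eligible.
Pet Insurance — status part-time ✓ (not excluded); service 2 years ≥ 120 days ✓; age 47 ≥ 18 ✓; dept Product ✗ → not eligible.
Bereavement Leave — status part-time ✓ (not excluded); service 2 years ≥ 6 weeks (≈42 days) ✓; age 47 ≥ 21 ✓; rating 4 ≥ 2 ✓; not eligible for Pet Insurance ✗ → not eligible.
401(k) Company Match — status part-time ✓; service 2 years ≥ 120 days ✓; grade Band 1 < Band 5 ✗ → not eligible.
Relocation Assistance — service 2 years < 3 years ✗ → not eligible.
Life Insurance — service 2 years ≥ 180 days ✓; dept Product ✗ → not eligible.
Commuter Stipend — service 2 years ≥ 60 days ✓; site Dayton ✗ (not Pune or Boise) → not eligible.

Transit Subsidy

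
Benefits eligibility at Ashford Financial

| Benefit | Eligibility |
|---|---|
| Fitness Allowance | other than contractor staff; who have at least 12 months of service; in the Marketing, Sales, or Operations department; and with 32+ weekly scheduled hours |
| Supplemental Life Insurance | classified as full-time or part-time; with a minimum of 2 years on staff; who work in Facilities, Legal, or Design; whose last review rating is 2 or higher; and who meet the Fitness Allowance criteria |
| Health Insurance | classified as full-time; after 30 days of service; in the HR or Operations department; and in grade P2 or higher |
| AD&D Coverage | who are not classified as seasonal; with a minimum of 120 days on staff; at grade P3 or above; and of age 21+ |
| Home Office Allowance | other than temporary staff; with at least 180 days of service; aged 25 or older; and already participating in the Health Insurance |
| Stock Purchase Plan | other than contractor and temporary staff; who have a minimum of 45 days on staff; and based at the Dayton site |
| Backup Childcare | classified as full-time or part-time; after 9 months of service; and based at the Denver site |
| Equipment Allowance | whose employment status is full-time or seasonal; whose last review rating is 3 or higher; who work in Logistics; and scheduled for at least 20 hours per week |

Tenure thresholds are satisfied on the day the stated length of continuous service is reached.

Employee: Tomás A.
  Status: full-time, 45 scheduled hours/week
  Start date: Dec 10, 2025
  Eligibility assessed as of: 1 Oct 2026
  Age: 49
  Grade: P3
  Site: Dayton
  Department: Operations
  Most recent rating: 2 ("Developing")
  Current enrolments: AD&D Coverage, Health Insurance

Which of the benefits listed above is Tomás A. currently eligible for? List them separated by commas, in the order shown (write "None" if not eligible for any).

Health Insurance, AD&D Coverage, Home Office Allowance, Stock Purchase Plan

Service from Dec 10, 2025 to 1 Oct 2026: 295 days.
Fitness Allowance — status full-time ✓ (not excluded); service 295 days < 12 months (≈360 days) ✗ → not eligible.
Supplemental Life Insurance — status full-time ✓; service 295 days < 2 years (≈730 days) ✗ → not eligible.
Health Insurance — status full-time ✓; service 295 days ≥ 30 days ✓; dept Operations ✓; grade P3 ≥ P2 ✓ → eligible.
AD&D Coverage — status full-time ✓ (not excluded); service 295 days ≥ 120 days ✓; grade P3 ≥ P3 ✓; age 49 ≥ 21 ✓ → eligible.
Home Office Allowance — status full-time ✓ (not excluded); service 295 days ≥ 180 days ✓; age 49 ≥ 25 ✓; enrolled in Health Insurance ✓ → eligible.
Stock Purchase Plan — status full-time ✓ (not excluded); service 295 days ≥ 45 days ✓; site Dayton ✓ → eligible.
Backup Childcare — status full-time ✓; service 295 days ≥ 9 months (≈270 days) ✓; site Dayton ✗ (not Denver) → not eligible.
Equipment Allowance — status full-time ✓; rating 2 < 3 ✗ → not eligible.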